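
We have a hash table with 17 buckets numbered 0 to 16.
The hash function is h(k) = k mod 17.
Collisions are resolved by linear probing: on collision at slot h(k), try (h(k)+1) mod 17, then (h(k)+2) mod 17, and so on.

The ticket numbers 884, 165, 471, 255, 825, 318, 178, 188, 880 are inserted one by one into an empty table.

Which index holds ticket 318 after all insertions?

Insert 884: h=0, slot 0 empty -> index 0.
Insert 165: h=12, slot 12 empty -> index 12.
Insert 471: h=12, slot 12 occupied -> index 13.
Insert 255: h=0, slot 0 occupied -> index 1.
Insert 825: h=9, slot 9 empty -> index 9.
Insert 318: h=12, slots 12,13 occupied -> index 14.
Insert 178: h=8, slot 8 empty -> index 8.
Insert 188: h=1, slot 1 occupied -> index 2.
Insert 880: h=13, slots 13,14 occupied -> index 15.
Table: [884, 255, 188, ∅, ∅, ∅, ∅, ∅, 178, 825, ∅, ∅, 165, 471, 318, 880, ∅]

14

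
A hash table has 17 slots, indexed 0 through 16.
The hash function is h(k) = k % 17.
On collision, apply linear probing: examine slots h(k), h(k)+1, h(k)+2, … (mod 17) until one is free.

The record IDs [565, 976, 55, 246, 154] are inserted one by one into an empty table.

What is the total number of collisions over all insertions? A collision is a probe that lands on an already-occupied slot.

1

Insert 565: h=4, slot 4 empty => index 4.
Insert 976: h=7, slot 7 empty => index 7.
Insert 55: h=4, slot 4 occupied => index 5.
Insert 246: h=8, slot 8 empty => index 8.
Insert 154: h=1, slot 1 empty => index 1.
Table: [-, 154, -, -, 565, 55, -, 976, 246, -, -, -, -, -, -, -, -]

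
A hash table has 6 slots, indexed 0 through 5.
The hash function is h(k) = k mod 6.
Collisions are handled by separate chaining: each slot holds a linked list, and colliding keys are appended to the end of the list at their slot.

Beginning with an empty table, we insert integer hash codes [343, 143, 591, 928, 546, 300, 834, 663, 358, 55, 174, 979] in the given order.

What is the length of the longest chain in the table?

4

343 -> bucket 1
143 -> bucket 5
591 -> bucket 3
928 -> bucket 4
546 -> bucket 0
300 -> bucket 0 (collision)
834 -> bucket 0 (collision)
663 -> bucket 3 (collision)
358 -> bucket 4 (collision)
55 -> bucket 1 (collision)
174 -> bucket 0 (collision)
979 -> bucket 1 (collision)
Final buckets:
0: 546 -> 300 -> 834 -> 174
1: 343 -> 55 -> 979
2: -
3: 591 -> 663
4: 928 -> 358
5: 143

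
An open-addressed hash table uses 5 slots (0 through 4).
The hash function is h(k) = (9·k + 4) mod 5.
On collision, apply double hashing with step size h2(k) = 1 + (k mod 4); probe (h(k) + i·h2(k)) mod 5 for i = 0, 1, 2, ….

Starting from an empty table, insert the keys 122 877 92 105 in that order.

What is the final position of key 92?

122 hashes to 2; slot 2 is free => place at 2.
877 hashes to 2, h2=2; 2 taken => place at 4.
92 hashes to 2, h2=1; 2 taken => place at 3.
105 hashes to 4, h2=2; 4 taken => place at 1.
Table: [—, 105, 122, 92, 877]

3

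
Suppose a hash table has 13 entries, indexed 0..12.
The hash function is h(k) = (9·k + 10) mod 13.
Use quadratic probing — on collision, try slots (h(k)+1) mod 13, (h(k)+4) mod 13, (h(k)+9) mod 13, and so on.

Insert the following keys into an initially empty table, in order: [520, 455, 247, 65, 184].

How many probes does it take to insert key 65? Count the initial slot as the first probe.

4

Insert 520: h=10, slot 10 empty => index 10.
Insert 455: h=10, slot 10 occupied => index 11.
Insert 247: h=10, slots 10,11 occupied => index 1.
Insert 65: h=10, slots 10,11,1 occupied => index 6.
Insert 184: h=2, slot 2 empty => index 2.
Table: [∅, 247, 184, ∅, ∅, ∅, 65, ∅, ∅, ∅, 520, 455, ∅]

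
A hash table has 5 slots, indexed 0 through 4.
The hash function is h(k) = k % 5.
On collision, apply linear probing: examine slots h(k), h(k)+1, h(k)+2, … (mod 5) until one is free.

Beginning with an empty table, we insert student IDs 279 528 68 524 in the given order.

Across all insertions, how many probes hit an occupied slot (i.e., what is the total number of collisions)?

Insert 279: h=4, slot 4 empty -> index 4.
Insert 528: h=3, slot 3 empty -> index 3.
Insert 68: h=3, slots 3,4 occupied -> index 0.
Insert 524: h=4, slots 4,0 occupied -> index 1.
Table: [68, 524, ∅, 528, 279]

4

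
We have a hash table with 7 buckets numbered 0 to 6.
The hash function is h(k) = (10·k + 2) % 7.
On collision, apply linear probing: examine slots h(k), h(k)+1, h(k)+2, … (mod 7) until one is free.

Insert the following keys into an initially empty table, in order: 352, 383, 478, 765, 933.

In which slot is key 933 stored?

5

352: h=1 → slot 1
383: h=3 → slot 3
478: h=1, probe 1,2 → slot 2
765: h=1, probe 1,2,3,4 → slot 4
933: h=1, probe 1,2,3,4,5 → slot 5
Table: [., 352, 478, 383, 765, 933, .]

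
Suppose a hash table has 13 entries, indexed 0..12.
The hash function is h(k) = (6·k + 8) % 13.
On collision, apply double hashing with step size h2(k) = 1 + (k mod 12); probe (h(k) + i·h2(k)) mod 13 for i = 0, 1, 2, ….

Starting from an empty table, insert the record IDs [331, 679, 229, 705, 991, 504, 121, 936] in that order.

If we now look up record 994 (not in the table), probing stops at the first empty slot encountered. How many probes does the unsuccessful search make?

3

331: h=5 => slot 5
679: h=0 => slot 0
229: h=4 => slot 4
705: h=0, h2=10, probe 0,10 => slot 10
991: h=0, h2=8, probe 0,8 => slot 8
504: h=3 => slot 3
121: h=6 => slot 6
936: h=8, h2=1, probe 8,9 => slot 9
Table: [679, ., ., 504, 229, 331, 121, ., 991, 936, 705, ., .]
Lookup 994: h=5, h2=11, probe 5,3,1 → slot 1 empty, not found.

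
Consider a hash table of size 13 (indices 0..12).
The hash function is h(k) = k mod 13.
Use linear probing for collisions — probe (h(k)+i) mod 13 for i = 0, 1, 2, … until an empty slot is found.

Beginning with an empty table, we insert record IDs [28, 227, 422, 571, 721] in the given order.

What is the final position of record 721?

8

28 hashes to 2; slot 2 is free => place at 2.
227 hashes to 6; slot 6 is free => place at 6.
422 hashes to 6; 6 taken => place at 7.
571 hashes to 12; slot 12 is free => place at 12.
721 hashes to 6; 6,7 taken => place at 8.
Table: [_, _, 28, _, _, _, 227, 422, 721, _, _, _, 571]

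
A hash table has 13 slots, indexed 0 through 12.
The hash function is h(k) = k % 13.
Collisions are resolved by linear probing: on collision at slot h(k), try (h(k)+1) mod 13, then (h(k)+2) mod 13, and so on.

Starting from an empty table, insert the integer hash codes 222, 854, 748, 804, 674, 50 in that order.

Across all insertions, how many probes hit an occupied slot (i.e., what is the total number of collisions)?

222 hashes to 1; slot 1 is free → place at 1.
854 hashes to 9; slot 9 is free → place at 9.
748 hashes to 7; slot 7 is free → place at 7.
804 hashes to 11; slot 11 is free → place at 11.
674 hashes to 11; 11 taken → place at 12.
50 hashes to 11; 11,12 taken → place at 0.
Table: [50, 222, _, _, _, _, _, 748, _, 854, _, 804, 674]

3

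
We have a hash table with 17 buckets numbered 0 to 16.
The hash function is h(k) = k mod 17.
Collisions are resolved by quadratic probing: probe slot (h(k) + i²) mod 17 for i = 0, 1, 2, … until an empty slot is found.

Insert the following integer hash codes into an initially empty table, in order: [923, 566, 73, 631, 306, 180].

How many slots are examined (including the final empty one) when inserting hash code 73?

3

923: h=5 → slot 5
566: h=5, probe 5,6 → slot 6
73: h=5, probe 5,6,9 → slot 9
631: h=2 → slot 2
306: h=0 → slot 0
180: h=10 → slot 10
Table: [306, —, 631, —, —, 923, 566, —, —, 73, 180, —, —, —, —, —, —]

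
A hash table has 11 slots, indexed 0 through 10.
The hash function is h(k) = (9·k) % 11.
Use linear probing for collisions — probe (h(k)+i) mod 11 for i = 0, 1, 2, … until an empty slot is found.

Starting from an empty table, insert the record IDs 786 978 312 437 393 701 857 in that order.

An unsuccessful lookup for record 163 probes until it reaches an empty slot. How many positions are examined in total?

2

Insert 786: h=1, slot 1 empty -> index 1.
Insert 978: h=2, slot 2 empty -> index 2.
Insert 312: h=3, slot 3 empty -> index 3.
Insert 437: h=6, slot 6 empty -> index 6.
Insert 393: h=6, slot 6 occupied -> index 7.
Insert 701: h=6, slots 6,7 occupied -> index 8.
Insert 857: h=2, slots 2,3 occupied -> index 4.
Table: [—, 786, 978, 312, 857, —, 437, 393, 701, —, —]
Lookup 163: h=4, probe 4,5 → slot 5 empty, not found.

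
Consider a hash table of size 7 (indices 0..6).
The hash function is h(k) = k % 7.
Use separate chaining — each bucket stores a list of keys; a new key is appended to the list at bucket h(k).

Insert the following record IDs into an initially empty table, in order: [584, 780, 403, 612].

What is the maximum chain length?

3

Insert 584: h=3, bucket 3 empty -> new chain.
Insert 780: h=3, bucket 3 nonempty -> append to chain.
Insert 403: h=4, bucket 4 empty -> new chain.
Insert 612: h=3, bucket 3 nonempty -> append to chain.
Final buckets:
0: _
1: _
2: _
3: 584 -> 780 -> 612
4: 403
5: _
6: _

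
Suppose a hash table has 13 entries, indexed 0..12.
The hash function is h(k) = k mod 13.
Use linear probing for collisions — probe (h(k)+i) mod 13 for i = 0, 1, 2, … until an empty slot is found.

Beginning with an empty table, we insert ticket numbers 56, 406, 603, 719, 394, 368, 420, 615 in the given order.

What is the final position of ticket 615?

10

Insert 56: h=4, slot 4 empty → index 4.
Insert 406: h=3, slot 3 empty → index 3.
Insert 603: h=5, slot 5 empty → index 5.
Insert 719: h=4, slots 4,5 occupied → index 6.
Insert 394: h=4, slots 4,5,6 occupied → index 7.
Insert 368: h=4, slots 4,5,6,7 occupied → index 8.
Insert 420: h=4, slots 4,5,6,7,8 occupied → index 9.
Insert 615: h=4, slots 4,5,6,7,8,9 occupied → index 10.
Table: [—, —, —, 406, 56, 603, 719, 394, 368, 420, 615, —, —]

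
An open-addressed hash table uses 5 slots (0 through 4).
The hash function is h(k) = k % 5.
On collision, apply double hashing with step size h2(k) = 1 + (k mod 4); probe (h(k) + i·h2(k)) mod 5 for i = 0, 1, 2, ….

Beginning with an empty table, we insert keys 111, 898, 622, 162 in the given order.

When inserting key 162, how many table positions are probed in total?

Insert 111: h=1, slot 1 empty => index 1.
Insert 898: h=3, slot 3 empty => index 3.
Insert 622: h=2, slot 2 empty => index 2.
Insert 162: h=2, h2=3, slot 2 occupied => index 0.
Table: [162, 111, 622, 898, .]

2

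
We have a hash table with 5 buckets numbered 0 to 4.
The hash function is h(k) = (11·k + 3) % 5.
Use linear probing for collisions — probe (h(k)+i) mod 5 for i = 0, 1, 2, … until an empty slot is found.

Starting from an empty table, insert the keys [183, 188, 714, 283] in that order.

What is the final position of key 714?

3

183 hashes to 1; slot 1 is free => place at 1.
188 hashes to 1; 1 taken => place at 2.
714 hashes to 2; 2 taken => place at 3.
283 hashes to 1; 1,2,3 taken => place at 4.
Table: [-, 183, 188, 714, 283]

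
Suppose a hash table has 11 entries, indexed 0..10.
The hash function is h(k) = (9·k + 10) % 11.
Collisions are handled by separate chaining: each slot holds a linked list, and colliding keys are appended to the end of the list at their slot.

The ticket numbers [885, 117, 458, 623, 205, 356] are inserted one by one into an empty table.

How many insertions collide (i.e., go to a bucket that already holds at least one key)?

Insert 885: h=0, bucket 0 empty -> new chain.
Insert 117: h=7, bucket 7 empty -> new chain.
Insert 458: h=7, bucket 7 nonempty -> append to chain.
Insert 623: h=7, bucket 7 nonempty -> append to chain.
Insert 205: h=7, bucket 7 nonempty -> append to chain.
Insert 356: h=2, bucket 2 empty -> new chain.
Final buckets:
0: 885
1: ∅
2: 356
3: ∅
4: ∅
5: ∅
6: ∅
7: 117 -> 458 -> 623 -> 205
8: ∅
9: ∅
10: ∅

3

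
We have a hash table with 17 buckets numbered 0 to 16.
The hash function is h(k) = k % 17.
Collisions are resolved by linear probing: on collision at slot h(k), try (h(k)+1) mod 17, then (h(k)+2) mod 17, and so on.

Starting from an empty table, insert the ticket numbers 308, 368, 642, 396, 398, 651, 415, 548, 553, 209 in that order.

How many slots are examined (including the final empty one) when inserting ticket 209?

6

Insert 308: h=2, slot 2 empty -> index 2.
Insert 368: h=11, slot 11 empty -> index 11.
Insert 642: h=13, slot 13 empty -> index 13.
Insert 396: h=5, slot 5 empty -> index 5.
Insert 398: h=7, slot 7 empty -> index 7.
Insert 651: h=5, slot 5 occupied -> index 6.
Insert 415: h=7, slot 7 occupied -> index 8.
Insert 548: h=4, slot 4 empty -> index 4.
Insert 553: h=9, slot 9 empty -> index 9.
Insert 209: h=5, slots 5,6,7,8,9 occupied -> index 10.
Table: [-, -, 308, -, 548, 396, 651, 398, 415, 553, 209, 368, -, 642, -, -, -]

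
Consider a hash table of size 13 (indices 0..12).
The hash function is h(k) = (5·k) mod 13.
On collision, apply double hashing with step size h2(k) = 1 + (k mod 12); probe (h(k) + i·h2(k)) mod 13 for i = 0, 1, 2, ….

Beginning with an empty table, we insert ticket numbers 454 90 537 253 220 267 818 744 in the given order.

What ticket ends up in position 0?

220

454: h=8 -> slot 8
90: h=8, h2=7, probe 8,2 -> slot 2
537: h=7 -> slot 7
253: h=4 -> slot 4
220: h=8, h2=5, probe 8,0 -> slot 0
267: h=9 -> slot 9
818: h=8, h2=3, probe 8,11 -> slot 11
744: h=2, h2=1, probe 2,3 -> slot 3
Table: [220, _, 90, 744, 253, _, _, 537, 454, 267, _, 818, _]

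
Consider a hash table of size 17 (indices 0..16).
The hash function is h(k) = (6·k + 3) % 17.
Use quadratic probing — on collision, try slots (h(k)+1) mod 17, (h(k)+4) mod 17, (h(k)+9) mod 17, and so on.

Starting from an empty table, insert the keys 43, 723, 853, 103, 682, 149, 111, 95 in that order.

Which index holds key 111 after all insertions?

10

43 hashes to 6; slot 6 is free → place at 6.
723 hashes to 6; 6 taken → place at 7.
853 hashes to 4; slot 4 is free → place at 4.
103 hashes to 9; slot 9 is free → place at 9.
682 hashes to 15; slot 15 is free → place at 15.
149 hashes to 13; slot 13 is free → place at 13.
111 hashes to 6; 6,7 taken → place at 10.
95 hashes to 12; slot 12 is free → place at 12.
Table: [—, —, —, —, 853, —, 43, 723, —, 103, 111, —, 95, 149, —, 682, —]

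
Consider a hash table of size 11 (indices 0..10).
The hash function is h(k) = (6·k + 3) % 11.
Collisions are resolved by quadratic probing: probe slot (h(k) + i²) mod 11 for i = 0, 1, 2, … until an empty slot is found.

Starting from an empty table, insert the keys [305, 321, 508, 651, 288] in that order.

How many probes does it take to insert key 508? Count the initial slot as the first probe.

2

305: h=7 => slot 7
321: h=4 => slot 4
508: h=4, probe 4,5 => slot 5
651: h=4, probe 4,5,8 => slot 8
288: h=4, probe 4,5,8,2 => slot 2
Table: [_, _, 288, _, 321, 508, _, 305, 651, _, _]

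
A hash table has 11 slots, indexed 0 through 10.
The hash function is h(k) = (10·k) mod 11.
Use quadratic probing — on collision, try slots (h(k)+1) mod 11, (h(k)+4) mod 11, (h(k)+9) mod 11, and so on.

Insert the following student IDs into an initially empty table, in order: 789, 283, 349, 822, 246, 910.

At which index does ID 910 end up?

6

Insert 789: h=3, slot 3 empty => index 3.
Insert 283: h=3, slot 3 occupied => index 4.
Insert 349: h=3, slots 3,4 occupied => index 7.
Insert 822: h=3, slots 3,4,7 occupied => index 1.
Insert 246: h=7, slot 7 occupied => index 8.
Insert 910: h=3, slots 3,4,7,1,8 occupied => index 6.
Table: [., 822, ., 789, 283, ., 910, 349, 246, ., .]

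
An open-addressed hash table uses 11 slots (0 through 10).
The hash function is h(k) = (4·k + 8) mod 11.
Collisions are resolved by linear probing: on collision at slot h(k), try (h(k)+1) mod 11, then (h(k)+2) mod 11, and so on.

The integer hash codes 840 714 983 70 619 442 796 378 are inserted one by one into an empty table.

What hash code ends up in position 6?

840 hashes to 2; slot 2 is free -> place at 2.
714 hashes to 4; slot 4 is free -> place at 4.
983 hashes to 2; 2 taken -> place at 3.
70 hashes to 2; 2,3,4 taken -> place at 5.
619 hashes to 9; slot 9 is free -> place at 9.
442 hashes to 5; 5 taken -> place at 6.
796 hashes to 2; 2,3,4,5,6 taken -> place at 7.
378 hashes to 2; 2,3,4,5,6,7 taken -> place at 8.
Table: [—, —, 840, 983, 714, 70, 442, 796, 378, 619, —]

442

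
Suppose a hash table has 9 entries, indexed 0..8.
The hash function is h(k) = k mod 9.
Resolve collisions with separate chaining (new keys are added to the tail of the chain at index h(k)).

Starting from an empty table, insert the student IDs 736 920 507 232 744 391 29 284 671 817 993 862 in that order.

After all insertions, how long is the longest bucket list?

4

Insert 736: h=7, bucket 7 empty → new chain.
Insert 920: h=2, bucket 2 empty → new chain.
Insert 507: h=3, bucket 3 empty → new chain.
Insert 232: h=7, bucket 7 nonempty → append to chain.
Insert 744: h=6, bucket 6 empty → new chain.
Insert 391: h=4, bucket 4 empty → new chain.
Insert 29: h=2, bucket 2 nonempty → append to chain.
Insert 284: h=5, bucket 5 empty → new chain.
Insert 671: h=5, bucket 5 nonempty → append to chain.
Insert 817: h=7, bucket 7 nonempty → append to chain.
Insert 993: h=3, bucket 3 nonempty → append to chain.
Insert 862: h=7, bucket 7 nonempty → append to chain.
Final buckets:
0: _
1: _
2: 920 -> 29
3: 507 -> 993
4: 391
5: 284 -> 671
6: 744
7: 736 -> 232 -> 817 -> 862
8: _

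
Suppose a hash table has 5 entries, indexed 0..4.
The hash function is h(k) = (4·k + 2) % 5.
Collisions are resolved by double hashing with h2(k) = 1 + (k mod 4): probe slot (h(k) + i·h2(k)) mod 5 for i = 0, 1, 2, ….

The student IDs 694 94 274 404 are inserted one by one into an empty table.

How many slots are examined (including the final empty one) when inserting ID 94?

2

694 hashes to 3; slot 3 is free -> place at 3.
94 hashes to 3, h2=3; 3 taken -> place at 1.
274 hashes to 3, h2=3; 3,1 taken -> place at 4.
404 hashes to 3, h2=1; 3,4 taken -> place at 0.
Table: [404, 94, -, 694, 274]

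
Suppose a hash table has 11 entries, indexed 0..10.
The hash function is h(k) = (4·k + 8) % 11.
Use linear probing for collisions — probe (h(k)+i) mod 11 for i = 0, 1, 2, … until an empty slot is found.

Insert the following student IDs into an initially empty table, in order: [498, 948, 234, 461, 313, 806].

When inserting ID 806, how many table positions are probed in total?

498: h=9 → slot 9
948: h=5 → slot 5
234: h=9, probe 9,10 → slot 10
461: h=4 → slot 4
313: h=6 → slot 6
806: h=9, probe 9,10,0 → slot 0
Table: [806, ∅, ∅, ∅, 461, 948, 313, ∅, ∅, 498, 234]

3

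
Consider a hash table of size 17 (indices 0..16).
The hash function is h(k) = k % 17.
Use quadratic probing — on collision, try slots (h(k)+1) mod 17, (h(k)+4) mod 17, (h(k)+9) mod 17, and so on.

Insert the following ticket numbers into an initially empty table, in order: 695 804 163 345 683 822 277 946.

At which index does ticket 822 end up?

695 hashes to 15; slot 15 is free => place at 15.
804 hashes to 5; slot 5 is free => place at 5.
163 hashes to 10; slot 10 is free => place at 10.
345 hashes to 5; 5 taken => place at 6.
683 hashes to 3; slot 3 is free => place at 3.
822 hashes to 6; 6 taken => place at 7.
277 hashes to 5; 5,6 taken => place at 9.
946 hashes to 11; slot 11 is free => place at 11.
Table: [—, —, —, 683, —, 804, 345, 822, —, 277, 163, 946, —, —, —, 695, —]

7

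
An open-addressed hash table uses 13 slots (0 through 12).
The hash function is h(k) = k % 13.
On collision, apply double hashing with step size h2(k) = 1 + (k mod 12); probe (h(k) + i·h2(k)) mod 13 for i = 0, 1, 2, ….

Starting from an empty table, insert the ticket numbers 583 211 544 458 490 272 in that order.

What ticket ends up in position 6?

Insert 583: h=11, slot 11 empty => index 11.
Insert 211: h=3, slot 3 empty => index 3.
Insert 544: h=11, h2=5, slots 11,3 occupied => index 8.
Insert 458: h=3, h2=3, slot 3 occupied => index 6.
Insert 490: h=9, slot 9 empty => index 9.
Insert 272: h=12, slot 12 empty => index 12.
Table: [_, _, _, 211, _, _, 458, _, 544, 490, _, 583, 272]

458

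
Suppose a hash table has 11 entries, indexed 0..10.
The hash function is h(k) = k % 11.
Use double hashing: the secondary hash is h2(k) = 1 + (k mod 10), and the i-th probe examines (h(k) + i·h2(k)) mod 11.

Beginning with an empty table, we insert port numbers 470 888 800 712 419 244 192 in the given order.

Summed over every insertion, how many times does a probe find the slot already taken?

3

Insert 470: h=8, slot 8 empty -> index 8.
Insert 888: h=8, h2=9, slot 8 occupied -> index 6.
Insert 800: h=8, h2=1, slot 8 occupied -> index 9.
Insert 712: h=8, h2=3, slot 8 occupied -> index 0.
Insert 419: h=1, slot 1 empty -> index 1.
Insert 244: h=2, slot 2 empty -> index 2.
Insert 192: h=5, slot 5 empty -> index 5.
Table: [712, 419, 244, ., ., 192, 888, ., 470, 800, .]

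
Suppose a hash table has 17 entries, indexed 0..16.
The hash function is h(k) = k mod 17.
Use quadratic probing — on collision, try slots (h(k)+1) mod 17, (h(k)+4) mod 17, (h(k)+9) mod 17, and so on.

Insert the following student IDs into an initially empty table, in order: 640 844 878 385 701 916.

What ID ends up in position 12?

844

640 hashes to 11; slot 11 is free -> place at 11.
844 hashes to 11; 11 taken -> place at 12.
878 hashes to 11; 11,12 taken -> place at 15.
385 hashes to 11; 11,12,15 taken -> place at 3.
701 hashes to 4; slot 4 is free -> place at 4.
916 hashes to 15; 15 taken -> place at 16.
Table: [—, —, —, 385, 701, —, —, —, —, —, —, 640, 844, —, —, 878, 916]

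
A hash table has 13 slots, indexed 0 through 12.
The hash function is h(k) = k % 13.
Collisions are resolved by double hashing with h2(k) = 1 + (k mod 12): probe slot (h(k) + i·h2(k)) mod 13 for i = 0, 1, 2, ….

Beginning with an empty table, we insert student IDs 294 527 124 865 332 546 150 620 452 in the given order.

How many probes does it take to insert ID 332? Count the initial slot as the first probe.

2

294: h=8 => slot 8
527: h=7 => slot 7
124: h=7, h2=5, probe 7,12 => slot 12
865: h=7, h2=2, probe 7,9 => slot 9
332: h=7, h2=9, probe 7,3 => slot 3
546: h=0 => slot 0
150: h=7, h2=7, probe 7,1 => slot 1
620: h=9, h2=9, probe 9,5 => slot 5
452: h=10 => slot 10
Table: [546, 150, ., 332, ., 620, ., 527, 294, 865, 452, ., 124]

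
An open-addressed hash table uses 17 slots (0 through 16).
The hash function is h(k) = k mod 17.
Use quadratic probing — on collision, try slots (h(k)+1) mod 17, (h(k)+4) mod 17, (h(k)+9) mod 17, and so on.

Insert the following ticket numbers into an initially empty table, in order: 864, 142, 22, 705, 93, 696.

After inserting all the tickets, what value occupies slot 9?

93

864: h=14 → slot 14
142: h=6 → slot 6
22: h=5 → slot 5
705: h=8 → slot 8
93: h=8, probe 8,9 → slot 9
696: h=16 → slot 16
Table: [∅, ∅, ∅, ∅, ∅, 22, 142, ∅, 705, 93, ∅, ∅, ∅, ∅, 864, ∅, 696]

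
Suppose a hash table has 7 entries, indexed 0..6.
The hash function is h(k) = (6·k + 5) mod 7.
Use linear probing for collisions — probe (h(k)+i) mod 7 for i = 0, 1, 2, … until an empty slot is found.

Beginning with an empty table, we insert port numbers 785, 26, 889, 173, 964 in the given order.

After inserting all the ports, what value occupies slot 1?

173

785 hashes to 4; slot 4 is free -> place at 4.
26 hashes to 0; slot 0 is free -> place at 0.
889 hashes to 5; slot 5 is free -> place at 5.
173 hashes to 0; 0 taken -> place at 1.
964 hashes to 0; 0,1 taken -> place at 2.
Table: [26, 173, 964, _, 785, 889, _]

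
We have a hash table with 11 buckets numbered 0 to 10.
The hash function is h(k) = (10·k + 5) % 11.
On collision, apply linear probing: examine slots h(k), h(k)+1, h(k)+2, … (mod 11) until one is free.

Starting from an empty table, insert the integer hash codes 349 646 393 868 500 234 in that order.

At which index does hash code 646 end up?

9

349: h=8 → slot 8
646: h=8, probe 8,9 → slot 9
393: h=8, probe 8,9,10 → slot 10
868: h=6 → slot 6
500: h=0 → slot 0
234: h=2 → slot 2
Table: [500, _, 234, _, _, _, 868, _, 349, 646, 393]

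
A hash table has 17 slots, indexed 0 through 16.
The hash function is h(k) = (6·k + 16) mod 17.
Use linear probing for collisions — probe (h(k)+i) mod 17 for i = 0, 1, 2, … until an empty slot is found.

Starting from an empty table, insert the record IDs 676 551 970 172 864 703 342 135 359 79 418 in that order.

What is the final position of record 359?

13

676 hashes to 9; slot 9 is free → place at 9.
551 hashes to 7; slot 7 is free → place at 7.
970 hashes to 5; slot 5 is free → place at 5.
172 hashes to 11; slot 11 is free → place at 11.
864 hashes to 15; slot 15 is free → place at 15.
703 hashes to 1; slot 1 is free → place at 1.
342 hashes to 11; 11 taken → place at 12.
135 hashes to 10; slot 10 is free → place at 10.
359 hashes to 11; 11,12 taken → place at 13.
79 hashes to 14; slot 14 is free → place at 14.
418 hashes to 8; slot 8 is free → place at 8.
Table: [-, 703, -, -, -, 970, -, 551, 418, 676, 135, 172, 342, 359, 79, 864, -]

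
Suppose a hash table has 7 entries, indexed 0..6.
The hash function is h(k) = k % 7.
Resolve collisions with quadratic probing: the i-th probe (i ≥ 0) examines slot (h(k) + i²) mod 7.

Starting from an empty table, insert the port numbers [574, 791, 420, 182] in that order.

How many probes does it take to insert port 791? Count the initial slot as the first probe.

574: h=0 → slot 0
791: h=0, probe 0,1 → slot 1
420: h=0, probe 0,1,4 → slot 4
182: h=0, probe 0,1,4,2 → slot 2
Table: [574, 791, 182, ., 420, ., .]

2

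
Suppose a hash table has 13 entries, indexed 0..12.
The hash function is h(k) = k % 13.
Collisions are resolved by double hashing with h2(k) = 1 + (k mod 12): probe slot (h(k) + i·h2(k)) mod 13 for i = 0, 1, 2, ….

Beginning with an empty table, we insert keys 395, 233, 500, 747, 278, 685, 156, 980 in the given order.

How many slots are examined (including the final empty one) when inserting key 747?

395 hashes to 5; slot 5 is free => place at 5.
233 hashes to 12; slot 12 is free => place at 12.
500 hashes to 6; slot 6 is free => place at 6.
747 hashes to 6, h2=4; 6 taken => place at 10.
278 hashes to 5, h2=3; 5 taken => place at 8.
685 hashes to 9; slot 9 is free => place at 9.
156 hashes to 0; slot 0 is free => place at 0.
980 hashes to 5, h2=9; 5 taken => place at 1.
Table: [156, 980, ., ., ., 395, 500, ., 278, 685, 747, ., 233]

2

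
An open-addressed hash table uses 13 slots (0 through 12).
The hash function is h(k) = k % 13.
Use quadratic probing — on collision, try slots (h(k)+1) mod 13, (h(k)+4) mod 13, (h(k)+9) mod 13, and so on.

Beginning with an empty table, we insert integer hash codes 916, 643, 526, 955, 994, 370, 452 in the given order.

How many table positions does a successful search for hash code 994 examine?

Insert 916: h=6, slot 6 empty -> index 6.
Insert 643: h=6, slot 6 occupied -> index 7.
Insert 526: h=6, slots 6,7 occupied -> index 10.
Insert 955: h=6, slots 6,7,10 occupied -> index 2.
Insert 994: h=6, slots 6,7,10,2 occupied -> index 9.
Insert 370: h=6, slots 6,7,10,2,9 occupied -> index 5.
Insert 452: h=10, slot 10 occupied -> index 11.
Table: [∅, ∅, 955, ∅, ∅, 370, 916, 643, ∅, 994, 526, 452, ∅]
Lookup 994: h=6, probe 6,7,10,2,9 → found at 9.

5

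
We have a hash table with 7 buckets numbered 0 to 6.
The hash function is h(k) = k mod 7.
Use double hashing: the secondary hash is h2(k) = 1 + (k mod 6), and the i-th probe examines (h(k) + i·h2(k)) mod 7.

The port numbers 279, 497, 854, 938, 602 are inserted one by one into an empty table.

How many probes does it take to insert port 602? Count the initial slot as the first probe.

5

Insert 279: h=6, slot 6 empty => index 6.
Insert 497: h=0, slot 0 empty => index 0.
Insert 854: h=0, h2=3, slot 0 occupied => index 3.
Insert 938: h=0, h2=3, slots 0,3,6 occupied => index 2.
Insert 602: h=0, h2=3, slots 0,3,6,2 occupied => index 5.
Table: [497, ., 938, 854, ., 602, 279]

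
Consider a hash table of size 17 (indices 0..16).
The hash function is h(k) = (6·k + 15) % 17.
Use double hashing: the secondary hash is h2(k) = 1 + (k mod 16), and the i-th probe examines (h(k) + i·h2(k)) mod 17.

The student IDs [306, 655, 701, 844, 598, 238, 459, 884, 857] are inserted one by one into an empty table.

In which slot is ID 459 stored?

306 hashes to 15; slot 15 is free => place at 15.
655 hashes to 1; slot 1 is free => place at 1.
701 hashes to 5; slot 5 is free => place at 5.
844 hashes to 13; slot 13 is free => place at 13.
598 hashes to 16; slot 16 is free => place at 16.
238 hashes to 15, h2=15; 15,13 taken => place at 11.
459 hashes to 15, h2=12; 15 taken => place at 10.
884 hashes to 15, h2=5; 15 taken => place at 3.
857 hashes to 6; slot 6 is free => place at 6.
Table: [_, 655, _, 884, _, 701, 857, _, _, _, 459, 238, _, 844, _, 306, 598]

10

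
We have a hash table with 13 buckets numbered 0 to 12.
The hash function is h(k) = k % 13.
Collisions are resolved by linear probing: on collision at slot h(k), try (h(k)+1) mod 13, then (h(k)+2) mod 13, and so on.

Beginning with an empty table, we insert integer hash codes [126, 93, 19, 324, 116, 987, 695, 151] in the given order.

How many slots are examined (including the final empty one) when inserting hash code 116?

2

Insert 126: h=9, slot 9 empty → index 9.
Insert 93: h=2, slot 2 empty → index 2.
Insert 19: h=6, slot 6 empty → index 6.
Insert 324: h=12, slot 12 empty → index 12.
Insert 116: h=12, slot 12 occupied → index 0.
Insert 987: h=12, slots 12,0 occupied → index 1.
Insert 695: h=6, slot 6 occupied → index 7.
Insert 151: h=8, slot 8 empty → index 8.
Table: [116, 987, 93, ., ., ., 19, 695, 151, 126, ., ., 324]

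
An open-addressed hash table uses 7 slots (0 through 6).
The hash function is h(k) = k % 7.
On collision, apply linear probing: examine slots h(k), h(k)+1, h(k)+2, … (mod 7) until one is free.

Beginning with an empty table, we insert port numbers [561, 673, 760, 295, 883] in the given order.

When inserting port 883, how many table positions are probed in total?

5

Insert 561: h=1, slot 1 empty → index 1.
Insert 673: h=1, slot 1 occupied → index 2.
Insert 760: h=4, slot 4 empty → index 4.
Insert 295: h=1, slots 1,2 occupied → index 3.
Insert 883: h=1, slots 1,2,3,4 occupied → index 5.
Table: [—, 561, 673, 295, 760, 883, —]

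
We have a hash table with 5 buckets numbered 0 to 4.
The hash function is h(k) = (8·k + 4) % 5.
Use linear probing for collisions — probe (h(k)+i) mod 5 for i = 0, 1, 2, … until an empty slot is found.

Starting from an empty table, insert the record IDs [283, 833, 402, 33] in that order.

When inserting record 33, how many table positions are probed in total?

283 hashes to 3; slot 3 is free -> place at 3.
833 hashes to 3; 3 taken -> place at 4.
402 hashes to 0; slot 0 is free -> place at 0.
33 hashes to 3; 3,4,0 taken -> place at 1.
Table: [402, 33, ., 283, 833]

4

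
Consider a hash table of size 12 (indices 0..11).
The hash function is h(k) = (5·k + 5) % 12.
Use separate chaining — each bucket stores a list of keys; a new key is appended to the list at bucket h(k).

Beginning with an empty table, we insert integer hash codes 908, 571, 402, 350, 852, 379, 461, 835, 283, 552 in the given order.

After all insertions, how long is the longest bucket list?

908 → bucket 9
571 → bucket 4
402 → bucket 11
350 → bucket 3
852 → bucket 5
379 → bucket 4 (collision)
461 → bucket 6
835 → bucket 4 (collision)
283 → bucket 4 (collision)
552 → bucket 5 (collision)
Final buckets:
0: _
1: _
2: _
3: 350
4: 571 -> 379 -> 835 -> 283
5: 852 -> 552
6: 461
7: _
8: _
9: 908
10: _
11: 402

4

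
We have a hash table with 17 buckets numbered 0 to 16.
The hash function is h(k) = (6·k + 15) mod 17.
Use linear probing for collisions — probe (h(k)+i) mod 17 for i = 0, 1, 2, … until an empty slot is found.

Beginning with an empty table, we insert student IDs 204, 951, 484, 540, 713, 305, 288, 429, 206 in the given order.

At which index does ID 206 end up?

14

204 hashes to 15; slot 15 is free => place at 15.
951 hashes to 9; slot 9 is free => place at 9.
484 hashes to 12; slot 12 is free => place at 12.
540 hashes to 8; slot 8 is free => place at 8.
713 hashes to 9; 9 taken => place at 10.
305 hashes to 9; 9,10 taken => place at 11.
288 hashes to 9; 9,10,11,12 taken => place at 13.
429 hashes to 5; slot 5 is free => place at 5.
206 hashes to 10; 10,11,12,13 taken => place at 14.
Table: [∅, ∅, ∅, ∅, ∅, 429, ∅, ∅, 540, 951, 713, 305, 484, 288, 206, 204, ∅]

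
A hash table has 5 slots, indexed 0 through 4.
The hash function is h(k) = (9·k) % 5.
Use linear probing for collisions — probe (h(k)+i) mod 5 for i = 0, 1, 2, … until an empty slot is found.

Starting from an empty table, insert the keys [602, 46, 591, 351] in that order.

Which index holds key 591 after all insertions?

0

602: h=3 => slot 3
46: h=4 => slot 4
591: h=4, probe 4,0 => slot 0
351: h=4, probe 4,0,1 => slot 1
Table: [591, 351, ., 602, 46]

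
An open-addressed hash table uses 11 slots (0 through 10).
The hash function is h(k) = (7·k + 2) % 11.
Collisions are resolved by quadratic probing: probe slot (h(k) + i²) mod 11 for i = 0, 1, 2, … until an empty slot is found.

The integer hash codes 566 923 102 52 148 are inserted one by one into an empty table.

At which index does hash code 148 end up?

5

566: h=4 -> slot 4
923: h=6 -> slot 6
102: h=1 -> slot 1
52: h=3 -> slot 3
148: h=4, probe 4,5 -> slot 5
Table: [_, 102, _, 52, 566, 148, 923, _, _, _, _]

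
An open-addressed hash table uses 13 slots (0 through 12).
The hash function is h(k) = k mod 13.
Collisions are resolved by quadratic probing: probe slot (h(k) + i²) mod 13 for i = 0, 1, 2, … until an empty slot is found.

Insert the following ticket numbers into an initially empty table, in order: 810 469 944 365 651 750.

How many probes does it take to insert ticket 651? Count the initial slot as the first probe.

Insert 810: h=4, slot 4 empty -> index 4.
Insert 469: h=1, slot 1 empty -> index 1.
Insert 944: h=8, slot 8 empty -> index 8.
Insert 365: h=1, slot 1 occupied -> index 2.
Insert 651: h=1, slots 1,2 occupied -> index 5.
Insert 750: h=9, slot 9 empty -> index 9.
Table: [., 469, 365, ., 810, 651, ., ., 944, 750, ., ., .]

3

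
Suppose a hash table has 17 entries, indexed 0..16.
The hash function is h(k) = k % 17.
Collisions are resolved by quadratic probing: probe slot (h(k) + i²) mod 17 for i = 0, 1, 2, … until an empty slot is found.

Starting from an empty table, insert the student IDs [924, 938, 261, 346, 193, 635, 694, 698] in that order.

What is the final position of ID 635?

5

Insert 924: h=6, slot 6 empty -> index 6.
Insert 938: h=3, slot 3 empty -> index 3.
Insert 261: h=6, slot 6 occupied -> index 7.
Insert 346: h=6, slots 6,7 occupied -> index 10.
Insert 193: h=6, slots 6,7,10 occupied -> index 15.
Insert 635: h=6, slots 6,7,10,15 occupied -> index 5.
Insert 694: h=14, slot 14 empty -> index 14.
Insert 698: h=1, slot 1 empty -> index 1.
Table: [∅, 698, ∅, 938, ∅, 635, 924, 261, ∅, ∅, 346, ∅, ∅, ∅, 694, 193, ∅]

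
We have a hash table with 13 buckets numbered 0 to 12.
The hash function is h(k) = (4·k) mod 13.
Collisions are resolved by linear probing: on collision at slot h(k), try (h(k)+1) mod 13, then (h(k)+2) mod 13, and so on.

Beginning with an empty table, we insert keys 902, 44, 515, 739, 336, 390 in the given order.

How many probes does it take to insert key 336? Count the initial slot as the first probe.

5

902: h=7 => slot 7
44: h=7, probe 7,8 => slot 8
515: h=6 => slot 6
739: h=5 => slot 5
336: h=5, probe 5,6,7,8,9 => slot 9
390: h=0 => slot 0
Table: [390, ., ., ., ., 739, 515, 902, 44, 336, ., ., .]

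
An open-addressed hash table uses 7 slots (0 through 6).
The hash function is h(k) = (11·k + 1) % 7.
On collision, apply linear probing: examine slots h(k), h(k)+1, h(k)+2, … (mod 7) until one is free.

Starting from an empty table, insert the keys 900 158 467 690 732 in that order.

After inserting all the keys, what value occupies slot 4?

900: h=3 -> slot 3
158: h=3, probe 3,4 -> slot 4
467: h=0 -> slot 0
690: h=3, probe 3,4,5 -> slot 5
732: h=3, probe 3,4,5,6 -> slot 6
Table: [467, ., ., 900, 158, 690, 732]

158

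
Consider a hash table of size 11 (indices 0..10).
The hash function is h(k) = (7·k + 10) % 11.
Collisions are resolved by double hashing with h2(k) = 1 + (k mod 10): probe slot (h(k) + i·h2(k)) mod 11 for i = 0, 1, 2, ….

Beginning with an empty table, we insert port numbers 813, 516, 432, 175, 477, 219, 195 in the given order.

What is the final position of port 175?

4

813: h=3 -> slot 3
516: h=3, h2=7, probe 3,10 -> slot 10
432: h=9 -> slot 9
175: h=3, h2=6, probe 3,9,4 -> slot 4
477: h=5 -> slot 5
219: h=3, h2=10, probe 3,2 -> slot 2
195: h=0 -> slot 0
Table: [195, ∅, 219, 813, 175, 477, ∅, ∅, ∅, 432, 516]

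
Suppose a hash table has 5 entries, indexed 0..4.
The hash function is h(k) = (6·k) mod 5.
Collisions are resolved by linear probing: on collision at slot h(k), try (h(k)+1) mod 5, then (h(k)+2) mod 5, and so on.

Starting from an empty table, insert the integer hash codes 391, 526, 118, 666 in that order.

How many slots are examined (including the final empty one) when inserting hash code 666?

391: h=1 -> slot 1
526: h=1, probe 1,2 -> slot 2
118: h=3 -> slot 3
666: h=1, probe 1,2,3,4 -> slot 4
Table: [-, 391, 526, 118, 666]

4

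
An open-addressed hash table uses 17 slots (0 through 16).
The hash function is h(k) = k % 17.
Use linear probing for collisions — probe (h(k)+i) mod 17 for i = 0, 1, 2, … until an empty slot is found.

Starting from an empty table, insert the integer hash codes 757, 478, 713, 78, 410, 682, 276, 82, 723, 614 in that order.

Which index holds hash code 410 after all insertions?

757: h=9 -> slot 9
478: h=2 -> slot 2
713: h=16 -> slot 16
78: h=10 -> slot 10
410: h=2, probe 2,3 -> slot 3
682: h=2, probe 2,3,4 -> slot 4
276: h=4, probe 4,5 -> slot 5
82: h=14 -> slot 14
723: h=9, probe 9,10,11 -> slot 11
614: h=2, probe 2,3,4,5,6 -> slot 6
Table: [-, -, 478, 410, 682, 276, 614, -, -, 757, 78, 723, -, -, 82, -, 713]

3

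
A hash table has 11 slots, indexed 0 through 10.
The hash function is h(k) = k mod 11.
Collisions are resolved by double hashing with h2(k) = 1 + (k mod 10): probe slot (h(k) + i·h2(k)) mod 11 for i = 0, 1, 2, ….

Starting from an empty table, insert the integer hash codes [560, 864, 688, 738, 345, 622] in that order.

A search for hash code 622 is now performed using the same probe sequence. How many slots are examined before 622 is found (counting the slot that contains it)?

2

Insert 560: h=10, slot 10 empty => index 10.
Insert 864: h=6, slot 6 empty => index 6.
Insert 688: h=6, h2=9, slot 6 occupied => index 4.
Insert 738: h=1, slot 1 empty => index 1.
Insert 345: h=4, h2=6, slots 4,10 occupied => index 5.
Insert 622: h=6, h2=3, slot 6 occupied => index 9.
Table: [_, 738, _, _, 688, 345, 864, _, _, 622, 560]
Lookup 622: h=6, h2=3, probe 6,9 → found at 9.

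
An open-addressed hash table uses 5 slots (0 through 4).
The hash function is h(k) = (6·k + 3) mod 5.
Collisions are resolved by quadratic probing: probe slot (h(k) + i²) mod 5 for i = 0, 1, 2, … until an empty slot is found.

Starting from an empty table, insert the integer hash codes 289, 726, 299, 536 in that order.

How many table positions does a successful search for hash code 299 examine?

289: h=2 → slot 2
726: h=4 → slot 4
299: h=2, probe 2,3 → slot 3
536: h=4, probe 4,0 → slot 0
Table: [536, —, 289, 299, 726]
Lookup 299: h=2, probe 2,3 → found at 3.

2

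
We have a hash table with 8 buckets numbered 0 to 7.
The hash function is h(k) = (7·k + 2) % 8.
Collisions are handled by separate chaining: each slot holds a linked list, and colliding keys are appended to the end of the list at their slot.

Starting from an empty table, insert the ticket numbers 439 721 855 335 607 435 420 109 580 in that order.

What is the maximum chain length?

4

439 -> bucket 3
721 -> bucket 1
855 -> bucket 3 (collision)
335 -> bucket 3 (collision)
607 -> bucket 3 (collision)
435 -> bucket 7
420 -> bucket 6
109 -> bucket 5
580 -> bucket 6 (collision)
Final buckets:
0: .
1: 721
2: .
3: 439 -> 855 -> 335 -> 607
4: .
5: 109
6: 420 -> 580
7: 435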